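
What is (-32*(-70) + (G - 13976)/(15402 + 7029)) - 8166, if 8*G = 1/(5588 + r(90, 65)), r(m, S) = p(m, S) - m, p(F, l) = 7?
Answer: -5854681211279/987861240 ≈ -5926.6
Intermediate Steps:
r(m, S) = 7 - m
G = 1/44040 (G = 1/(8*(5588 + (7 - 1*90))) = 1/(8*(5588 + (7 - 90))) = 1/(8*(5588 - 83)) = (1/8)/5505 = (1/8)*(1/5505) = 1/44040 ≈ 2.2707e-5)
(-32*(-70) + (G - 13976)/(15402 + 7029)) - 8166 = (-32*(-70) + (1/44040 - 13976)/(15402 + 7029)) - 8166 = (-8*(-280) - 615503039/44040/22431) - 8166 = (2240 - 615503039/44040*1/22431) - 8166 = (2240 - 615503039/987861240) - 8166 = 2212193674561/987861240 - 8166 = -5854681211279/987861240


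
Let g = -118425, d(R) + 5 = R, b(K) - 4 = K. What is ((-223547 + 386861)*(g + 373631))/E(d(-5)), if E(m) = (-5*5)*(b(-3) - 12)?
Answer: 41678712684/275 ≈ 1.5156e+8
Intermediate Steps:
b(K) = 4 + K
d(R) = -5 + R
E(m) = 275 (E(m) = (-5*5)*((4 - 3) - 12) = -25*(1 - 12) = -25*(-11) = 275)
((-223547 + 386861)*(g + 373631))/E(d(-5)) = ((-223547 + 386861)*(-118425 + 373631))/275 = (163314*255206)*(1/275) = 41678712684*(1/275) = 41678712684/275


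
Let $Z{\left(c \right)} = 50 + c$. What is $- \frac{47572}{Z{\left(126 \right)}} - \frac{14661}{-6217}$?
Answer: $- \frac{73293697}{273548} \approx -267.94$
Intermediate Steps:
$- \frac{47572}{Z{\left(126 \right)}} - \frac{14661}{-6217} = - \frac{47572}{50 + 126} - \frac{14661}{-6217} = - \frac{47572}{176} - - \frac{14661}{6217} = \left(-47572\right) \frac{1}{176} + \frac{14661}{6217} = - \frac{11893}{44} + \frac{14661}{6217} = - \frac{73293697}{273548}$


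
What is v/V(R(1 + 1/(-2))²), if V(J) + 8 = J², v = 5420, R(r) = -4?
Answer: 1355/62 ≈ 21.855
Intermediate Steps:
V(J) = -8 + J²
v/V(R(1 + 1/(-2))²) = 5420/(-8 + ((-4)²)²) = 5420/(-8 + 16²) = 5420/(-8 + 256) = 5420/248 = 5420*(1/248) = 1355/62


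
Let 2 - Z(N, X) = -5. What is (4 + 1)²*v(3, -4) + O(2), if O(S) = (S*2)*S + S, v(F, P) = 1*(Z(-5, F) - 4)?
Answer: 85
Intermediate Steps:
Z(N, X) = 7 (Z(N, X) = 2 - 1*(-5) = 2 + 5 = 7)
v(F, P) = 3 (v(F, P) = 1*(7 - 4) = 1*3 = 3)
O(S) = S + 2*S² (O(S) = (2*S)*S + S = 2*S² + S = S + 2*S²)
(4 + 1)²*v(3, -4) + O(2) = (4 + 1)²*3 + 2*(1 + 2*2) = 5²*3 + 2*(1 + 4) = 25*3 + 2*5 = 75 + 10 = 85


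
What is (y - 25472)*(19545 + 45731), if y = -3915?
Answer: -1918265812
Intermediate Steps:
(y - 25472)*(19545 + 45731) = (-3915 - 25472)*(19545 + 45731) = -29387*65276 = -1918265812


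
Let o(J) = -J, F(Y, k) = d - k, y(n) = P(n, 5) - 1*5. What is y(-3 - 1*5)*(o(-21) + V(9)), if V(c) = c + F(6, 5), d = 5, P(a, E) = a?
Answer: -390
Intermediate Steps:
y(n) = -5 + n (y(n) = n - 1*5 = n - 5 = -5 + n)
F(Y, k) = 5 - k
V(c) = c (V(c) = c + (5 - 1*5) = c + (5 - 5) = c + 0 = c)
y(-3 - 1*5)*(o(-21) + V(9)) = (-5 + (-3 - 1*5))*(-1*(-21) + 9) = (-5 + (-3 - 5))*(21 + 9) = (-5 - 8)*30 = -13*30 = -390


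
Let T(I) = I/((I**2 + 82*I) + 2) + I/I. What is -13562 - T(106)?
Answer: -135155348/9965 ≈ -13563.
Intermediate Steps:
T(I) = 1 + I/(2 + I**2 + 82*I) (T(I) = I/(2 + I**2 + 82*I) + 1 = 1 + I/(2 + I**2 + 82*I))
-13562 - T(106) = -13562 - (2 + 106**2 + 83*106)/(2 + 106**2 + 82*106) = -13562 - (2 + 11236 + 8798)/(2 + 11236 + 8692) = -13562 - 20036/19930 = -13562 - 1*10018/9965 = -13562 - 10018/9965 = -135155348/9965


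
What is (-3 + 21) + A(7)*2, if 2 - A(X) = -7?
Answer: 36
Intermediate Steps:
A(X) = 9 (A(X) = 2 - 1*(-7) = 2 + 7 = 9)
(-3 + 21) + A(7)*2 = (-3 + 21) + 9*2 = 18 + 18 = 36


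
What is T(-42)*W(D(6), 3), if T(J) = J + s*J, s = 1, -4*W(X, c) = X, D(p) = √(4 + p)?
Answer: 21*√10 ≈ 66.408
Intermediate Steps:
W(X, c) = -X/4
T(J) = 2*J (T(J) = J + 1*J = J + J = 2*J)
T(-42)*W(D(6), 3) = (2*(-42))*(-√(4 + 6)/4) = -(-21)*√10 = 21*√10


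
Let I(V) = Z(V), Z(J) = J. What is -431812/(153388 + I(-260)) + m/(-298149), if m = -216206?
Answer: -23909280905/11413740018 ≈ -2.0948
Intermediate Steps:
I(V) = V
-431812/(153388 + I(-260)) + m/(-298149) = -431812/(153388 - 260) - 216206/(-298149) = -431812/153128 - 216206*(-1/298149) = -431812*1/153128 + 216206/298149 = -107953/38282 + 216206/298149 = -23909280905/11413740018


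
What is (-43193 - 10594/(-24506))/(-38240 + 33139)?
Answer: 529238532/62502553 ≈ 8.4675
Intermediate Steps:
(-43193 - 10594/(-24506))/(-38240 + 33139) = (-43193 - 10594*(-1/24506))/(-5101) = (-43193 + 5297/12253)*(-1/5101) = -529238532/12253*(-1/5101) = 529238532/62502553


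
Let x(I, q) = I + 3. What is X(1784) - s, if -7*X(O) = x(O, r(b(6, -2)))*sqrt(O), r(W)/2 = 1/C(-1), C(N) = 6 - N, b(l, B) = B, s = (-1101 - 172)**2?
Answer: -1620529 - 3574*sqrt(446)/7 ≈ -1.6313e+6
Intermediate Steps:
s = 1620529 (s = (-1273)**2 = 1620529)
r(W) = 2/7 (r(W) = 2/(6 - 1*(-1)) = 2/(6 + 1) = 2/7)
x(I, q) = 3 + I
X(O) = -sqrt(O)*(3 + O)/7 (X(O) = -(3 + O)*sqrt(O)/7 = -sqrt(O)*(3 + O)/7)
X(1784) - s = sqrt(1784)*(-3 - 1*1784)/7 - 1*1620529 = (2*sqrt(446))*(-3 - 1784)/7 - 1620529 = (1/7)*(2*sqrt(446))*(-1787) - 1620529 = -3574*sqrt(446)/7 - 1620529 = -1620529 - 3574*sqrt(446)/7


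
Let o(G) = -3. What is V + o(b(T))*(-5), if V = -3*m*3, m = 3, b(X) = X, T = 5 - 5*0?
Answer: -12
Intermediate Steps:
T = 5 (T = 5 + 0 = 5)
V = -27 (V = -3*3*3 = -9*3 = -27)
V + o(b(T))*(-5) = -27 - 3*(-5) = -27 + 15 = -12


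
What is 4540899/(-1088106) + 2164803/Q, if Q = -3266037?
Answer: -1909586586709/394866050658 ≈ -4.8360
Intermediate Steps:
4540899/(-1088106) + 2164803/Q = 4540899/(-1088106) + 2164803/(-3266037) = 4540899*(-1/1088106) + 2164803*(-1/3266037) = -1513633/362702 - 721601/1088679 = -1909586586709/394866050658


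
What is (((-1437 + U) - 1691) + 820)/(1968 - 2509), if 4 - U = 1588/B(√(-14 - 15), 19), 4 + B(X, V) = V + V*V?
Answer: 216973/50854 ≈ 4.2666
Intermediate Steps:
B(X, V) = -4 + V + V² (B(X, V) = -4 + (V + V*V) = -4 + (V + V²) = -4 + V + V²)
U = -21/94 (U = 4 - 1588/(-4 + 19 + 19²) = 4 - 1588/(-4 + 19 + 361) = 4 - 1588/376 = 4 - 1*397/94 = 4 - 397/94 = -21/94 ≈ -0.22340)
(((-1437 + U) - 1691) + 820)/(1968 - 2509) = (((-1437 - 21/94) - 1691) + 820)/(1968 - 2509) = ((-135099/94 - 1691) + 820)/(-541) = (-294053/94 + 820)*(-1/541) = -216973/94*(-1/541) = 216973/50854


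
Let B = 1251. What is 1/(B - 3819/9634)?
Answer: 9634/12048315 ≈ 0.00079961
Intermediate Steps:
1/(B - 3819/9634) = 1/(1251 - 3819/9634) = 1/(12048315/9634) = 9634/12048315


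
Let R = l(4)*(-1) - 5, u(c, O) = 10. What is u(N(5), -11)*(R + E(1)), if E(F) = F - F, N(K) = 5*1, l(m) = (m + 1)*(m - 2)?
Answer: -150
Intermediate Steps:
l(m) = (1 + m)*(-2 + m)
N(K) = 5
R = -15 (R = (-2 + 4² - 1*4)*(-1) - 5 = (-2 + 16 - 4)*(-1) - 5 = 10*(-1) - 5 = -10 - 5 = -15)
E(F) = 0
u(N(5), -11)*(R + E(1)) = 10*(-15 + 0) = 10*(-15) = -150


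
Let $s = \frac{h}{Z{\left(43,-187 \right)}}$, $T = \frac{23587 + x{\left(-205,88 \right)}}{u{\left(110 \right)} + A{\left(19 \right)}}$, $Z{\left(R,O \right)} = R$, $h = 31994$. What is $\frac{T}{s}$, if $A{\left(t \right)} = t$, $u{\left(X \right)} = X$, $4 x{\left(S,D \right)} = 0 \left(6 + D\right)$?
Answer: $\frac{23587}{95982} \approx 0.24574$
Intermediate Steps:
$x{\left(S,D \right)} = 0$ ($x{\left(S,D \right)} = \frac{0 \left(6 + D\right)}{4} = \frac{1}{4} \cdot 0 = 0$)
$T = \frac{23587}{129}$ ($T = \frac{23587 + 0}{110 + 19} = \frac{23587}{129} \approx 182.84$)
$s = \frac{31994}{43} \approx 744.05$
$\frac{T}{s} = \frac{23587}{129 \cdot \frac{31994}{43}} = \frac{23587}{129} \cdot \frac{43}{31994} = \frac{23587}{95982}$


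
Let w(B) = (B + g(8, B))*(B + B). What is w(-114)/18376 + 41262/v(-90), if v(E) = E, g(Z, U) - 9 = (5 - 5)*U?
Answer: -31503163/68910 ≈ -457.16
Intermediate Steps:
g(Z, U) = 9 (g(Z, U) = 9 + (5 - 5)*U = 9 + 0*U = 9 + 0 = 9)
w(B) = 2*B*(9 + B) (w(B) = (B + 9)*(B + B) = (9 + B)*(2*B) = 2*B*(9 + B))
w(-114)/18376 + 41262/v(-90) = (2*(-114)*(9 - 114))/18376 + 41262/(-90) = (2*(-114)*(-105))*(1/18376) + 41262*(-1/90) = 23940*(1/18376) - 6877/15 = 5985/4594 - 6877/15 = -31503163/68910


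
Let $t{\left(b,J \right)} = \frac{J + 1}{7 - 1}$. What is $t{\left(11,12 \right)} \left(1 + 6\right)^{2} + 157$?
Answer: $\frac{1579}{6} \approx 263.17$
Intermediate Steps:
$t{\left(b,J \right)} = \frac{1}{6} + \frac{J}{6}$ ($t{\left(b,J \right)} = \frac{1 + J}{6} = \left(1 + J\right) \frac{1}{6} = \frac{1}{6} + \frac{J}{6}$)
$t{\left(11,12 \right)} \left(1 + 6\right)^{2} + 157 = \left(\frac{1}{6} + \frac{1}{6} \cdot 12\right) \left(1 + 6\right)^{2} + 157 = \left(\frac{1}{6} + 2\right) 7^{2} + 157 = \frac{13}{6} \cdot 49 + 157 = \frac{637}{6} + 157 = \frac{1579}{6}$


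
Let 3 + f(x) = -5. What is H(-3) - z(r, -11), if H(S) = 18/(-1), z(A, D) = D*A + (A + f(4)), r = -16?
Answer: -170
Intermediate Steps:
f(x) = -8 (f(x) = -3 - 5 = -8)
z(A, D) = -8 + A + A*D (z(A, D) = D*A + (A - 8) = A*D + (-8 + A) = -8 + A + A*D)
H(S) = -18 (H(S) = 18*(-1) = -18)
H(-3) - z(r, -11) = -18 - (-8 - 16 - 16*(-11)) = -18 - (-8 - 16 + 176) = -18 - 1*152 = -18 - 152 = -170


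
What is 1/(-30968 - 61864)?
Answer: -1/92832 ≈ -1.0772e-5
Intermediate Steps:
1/(-30968 - 61864) = 1/(-92832) = -1/92832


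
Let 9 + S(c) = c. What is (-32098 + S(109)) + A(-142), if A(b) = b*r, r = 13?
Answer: -33844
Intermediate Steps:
A(b) = 13*b (A(b) = b*13 = 13*b)
S(c) = -9 + c
(-32098 + S(109)) + A(-142) = (-32098 + (-9 + 109)) + 13*(-142) = (-32098 + 100) - 1846 = -31998 - 1846 = -33844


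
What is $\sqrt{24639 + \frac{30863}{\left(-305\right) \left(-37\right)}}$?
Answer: $\frac{\sqrt{3138155121730}}{11285} \approx 156.98$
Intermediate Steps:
$\sqrt{24639 + \frac{30863}{\left(-305\right) \left(-37\right)}} = \sqrt{24639 + \frac{30863}{11285}} = \sqrt{\frac{278081978}{11285}} = \frac{\sqrt{3138155121730}}{11285}$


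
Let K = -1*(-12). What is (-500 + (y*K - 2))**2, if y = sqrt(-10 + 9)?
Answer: 251860 - 12048*I ≈ 2.5186e+5 - 12048.0*I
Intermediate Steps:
y = I (y = sqrt(-1) = I ≈ 1.0*I)
K = 12
(-500 + (y*K - 2))**2 = (-500 + (I*12 - 2))**2 = (-500 + (12*I - 2))**2 = (-500 + (-2 + 12*I))**2 = (-502 + 12*I)**2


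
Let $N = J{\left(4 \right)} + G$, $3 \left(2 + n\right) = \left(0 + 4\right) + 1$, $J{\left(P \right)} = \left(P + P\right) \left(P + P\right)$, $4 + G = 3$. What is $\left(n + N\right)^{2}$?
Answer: $\frac{35344}{9} \approx 3927.1$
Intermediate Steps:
$G = -1$ ($G = -4 + 3 = -1$)
$J{\left(P \right)} = 4 P^{2}$ ($J{\left(P \right)} = 2 P 2 P = 4 P^{2}$)
$n = - \frac{1}{3}$ ($n = -2 + \frac{\left(0 + 4\right) + 1}{3} = -2 + \frac{4 + 1}{3} = -2 + \frac{1}{3} \cdot 5 = -2 + \frac{5}{3} = - \frac{1}{3} \approx -0.33333$)
$N = 63$ ($N = 4 \cdot 4^{2} - 1 = 4 \cdot 16 - 1 = 64 - 1 = 63$)
$\left(n + N\right)^{2} = \left(- \frac{1}{3} + 63\right)^{2} = \left(\frac{188}{3}\right)^{2} = \frac{35344}{9}$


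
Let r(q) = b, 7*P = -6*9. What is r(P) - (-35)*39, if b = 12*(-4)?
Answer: 1317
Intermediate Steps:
P = -54/7 (P = (-6*9)/7 = (1/7)*(-54) = -54/7 ≈ -7.7143)
b = -48
r(q) = -48
r(P) - (-35)*39 = -48 - (-35)*39 = -48 - 1*(-1365) = -48 + 1365 = 1317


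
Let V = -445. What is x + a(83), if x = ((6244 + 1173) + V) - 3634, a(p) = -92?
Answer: 3246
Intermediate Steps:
x = 3338 (x = ((6244 + 1173) - 445) - 3634 = (7417 - 445) - 3634 = 6972 - 3634 = 3338)
x + a(83) = 3338 - 92 = 3246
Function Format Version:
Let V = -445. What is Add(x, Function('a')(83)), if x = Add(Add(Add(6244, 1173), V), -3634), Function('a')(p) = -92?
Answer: 3246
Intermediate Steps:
x = 3338 (x = Add(Add(Add(6244, 1173), -445), -3634) = Add(Add(7417, -445), -3634) = Add(6972, -3634) = 3338)
Add(x, Function('a')(83)) = Add(3338, -92) = 3246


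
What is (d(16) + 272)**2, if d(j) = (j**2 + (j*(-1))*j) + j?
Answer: 82944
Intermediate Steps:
d(j) = j (d(j) = (j**2 + (-j)*j) + j = (j**2 - j**2) + j = 0 + j = j)
(d(16) + 272)**2 = (16 + 272)**2 = 288**2 = 82944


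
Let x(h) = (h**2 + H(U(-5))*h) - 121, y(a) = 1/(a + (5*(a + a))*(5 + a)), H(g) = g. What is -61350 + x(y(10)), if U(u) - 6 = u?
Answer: -140160025589/2280100 ≈ -61471.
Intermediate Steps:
U(u) = 6 + u
y(a) = 1/(a + 10*a*(5 + a)) (y(a) = 1/(a + (5*(2*a))*(5 + a)) = 1/(a + (10*a)*(5 + a)) = 1/(a + 10*a*(5 + a)))
x(h) = -121 + h + h**2 (x(h) = (h**2 + (6 - 5)*h) - 121 = (h**2 + 1*h) - 121 = (h**2 + h) - 121 = (h + h**2) - 121 = -121 + h + h**2)
-61350 + x(y(10)) = -61350 + (-121 + 1/(10*(51 + 10*10)) + (1/(10*(51 + 10*10)))**2) = -61350 + (-121 + 1/(10*(51 + 100)) + (1/(10*(51 + 100)))**2) = -61350 + (-121 + (1/10)/151 + ((1/10)/151)**2) = -61350 + (-121 + (1/10)*(1/151) + ((1/10)*(1/151))**2) = -61350 + (-121 + 1/1510 + (1/1510)**2) = -61350 + (-121 + 1/1510 + 1/2280100) = -61350 - 275890589/2280100 = -140160025589/2280100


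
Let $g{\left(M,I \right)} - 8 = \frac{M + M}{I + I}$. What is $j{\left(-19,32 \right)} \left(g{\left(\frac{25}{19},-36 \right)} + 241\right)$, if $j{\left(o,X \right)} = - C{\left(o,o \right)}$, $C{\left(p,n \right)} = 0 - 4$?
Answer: $\frac{170291}{171} \approx 995.85$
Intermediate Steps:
$C{\left(p,n \right)} = -4$ ($C{\left(p,n \right)} = 0 - 4 = -4$)
$j{\left(o,X \right)} = 4$ ($j{\left(o,X \right)} = \left(-1\right) \left(-4\right) = 4$)
$g{\left(M,I \right)} = 8 + \frac{M}{I}$ ($g{\left(M,I \right)} = 8 + \frac{M + M}{I + I} = 8 + \frac{2 M}{2 I} = 8 + 2 M \frac{1}{2 I} = 8 + \frac{M}{I}$)
$j{\left(-19,32 \right)} \left(g{\left(\frac{25}{19},-36 \right)} + 241\right) = 4 \left(\left(8 + \frac{25 \cdot \frac{1}{19}}{-36}\right) + 241\right) = 4 \left(\left(8 + 25 \cdot \frac{1}{19} \left(- \frac{1}{36}\right)\right) + 241\right) = 4 \left(\left(8 + \frac{25}{19} \left(- \frac{1}{36}\right)\right) + 241\right) = 4 \left(\left(8 - \frac{25}{684}\right) + 241\right) = 4 \left(\frac{5447}{684} + 241\right) = 4 \cdot \frac{170291}{684} = \frac{170291}{171}$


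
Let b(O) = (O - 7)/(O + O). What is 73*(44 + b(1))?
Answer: 2993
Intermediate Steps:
b(O) = (-7 + O)/(2*O) (b(O) = (-7 + O)/((2*O)) = (-7 + O)*(1/(2*O)) = (-7 + O)/(2*O))
73*(44 + b(1)) = 73*(44 + (½)*(-7 + 1)/1) = 73*(44 + (½)*1*(-6)) = 73*(44 - 3) = 73*41 = 2993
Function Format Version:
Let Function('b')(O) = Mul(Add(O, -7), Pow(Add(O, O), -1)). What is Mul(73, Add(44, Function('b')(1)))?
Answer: 2993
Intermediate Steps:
Function('b')(O) = Mul(Rational(1, 2), Pow(O, -1), Add(-7, O)) (Function('b')(O) = Mul(Add(-7, O), Pow(Mul(2, O), -1)) = Mul(Add(-7, O), Mul(Rational(1, 2), Pow(O, -1))) = Mul(Rational(1, 2), Pow(O, -1), Add(-7, O)))
Mul(73, Add(44, Function('b')(1))) = Mul(73, Add(44, Mul(Rational(1, 2), Pow(1, -1), Add(-7, 1)))) = Mul(73, Add(44, Mul(Rational(1, 2), 1, -6))) = Mul(73, Add(44, -3)) = Mul(73, 41) = 2993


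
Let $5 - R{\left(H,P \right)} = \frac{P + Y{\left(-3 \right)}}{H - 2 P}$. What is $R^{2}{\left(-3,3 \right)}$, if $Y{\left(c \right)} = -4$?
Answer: $\frac{1936}{81} \approx 23.901$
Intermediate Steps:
$R{\left(H,P \right)} = 5 - \frac{-4 + P}{H - 2 P}$ ($R{\left(H,P \right)} = 5 - \frac{P - 4}{H - 2 P} = 5 - \frac{-4 + P}{H - 2 P}$)
$R^{2}{\left(-3,3 \right)} = \left(\frac{4 - 33 + 5 \left(-3\right)}{-3 - 6}\right)^{2} = \left(\frac{4 - 33 - 15}{-3 - 6}\right)^{2} = \left(\frac{1}{-9} \left(-44\right)\right)^{2} = \left(\left(- \frac{1}{9}\right) \left(-44\right)\right)^{2} = \left(\frac{44}{9}\right)^{2} = \frac{1936}{81}$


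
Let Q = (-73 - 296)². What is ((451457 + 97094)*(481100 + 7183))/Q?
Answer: 89282709311/45387 ≈ 1.9671e+6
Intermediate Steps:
Q = 136161 (Q = (-369)² = 136161)
((451457 + 97094)*(481100 + 7183))/Q = ((451457 + 97094)*(481100 + 7183))/136161 = (548551*488283)*(1/136161) = 267848127933*(1/136161) = 89282709311/45387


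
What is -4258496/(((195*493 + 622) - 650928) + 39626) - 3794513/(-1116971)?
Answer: 6709064227201/574731843195 ≈ 11.673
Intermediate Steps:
-4258496/(((195*493 + 622) - 650928) + 39626) - 3794513/(-1116971) = -4258496/(((96135 + 622) - 650928) + 39626) - 3794513*(-1/1116971) = -4258496/((96757 - 650928) + 39626) + 3794513/1116971 = -4258496/(-554171 + 39626) + 3794513/1116971 = -4258496/(-514545) + 3794513/1116971 = -4258496*(-1/514545) + 3794513/1116971 = 4258496/514545 + 3794513/1116971 = 6709064227201/574731843195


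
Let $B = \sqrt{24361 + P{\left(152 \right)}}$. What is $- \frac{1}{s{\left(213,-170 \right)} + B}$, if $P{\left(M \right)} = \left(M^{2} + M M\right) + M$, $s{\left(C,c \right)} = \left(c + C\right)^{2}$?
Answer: $- \frac{1849}{3348080} + \frac{\sqrt{70721}}{3348080} \approx -0.00047283$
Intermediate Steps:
$s{\left(C,c \right)} = \left(C + c\right)^{2}$
$P{\left(M \right)} = M + 2 M^{2}$ ($P{\left(M \right)} = \left(M^{2} + M^{2}\right) + M = 2 M^{2} + M = M + 2 M^{2}$)
$B = \sqrt{70721}$ ($B = \sqrt{24361 + 152 \left(1 + 2 \cdot 152\right)} = \sqrt{24361 + 152 \left(1 + 304\right)} = \sqrt{24361 + 152 \cdot 305} = \sqrt{24361 + 46360} = \sqrt{70721} \approx 265.93$)
$- \frac{1}{s{\left(213,-170 \right)} + B} = - \frac{1}{\left(213 - 170\right)^{2} + \sqrt{70721}} = - \frac{1}{43^{2} + \sqrt{70721}} = - \frac{1}{1849 + \sqrt{70721}}$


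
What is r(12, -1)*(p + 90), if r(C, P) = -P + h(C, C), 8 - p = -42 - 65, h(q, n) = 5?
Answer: 1230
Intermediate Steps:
p = 115 (p = 8 - (-42 - 65) = 8 - 1*(-107) = 8 + 107 = 115)
r(C, P) = 5 - P (r(C, P) = -P + 5 = 5 - P)
r(12, -1)*(p + 90) = (5 - 1*(-1))*(115 + 90) = (5 + 1)*205 = 6*205 = 1230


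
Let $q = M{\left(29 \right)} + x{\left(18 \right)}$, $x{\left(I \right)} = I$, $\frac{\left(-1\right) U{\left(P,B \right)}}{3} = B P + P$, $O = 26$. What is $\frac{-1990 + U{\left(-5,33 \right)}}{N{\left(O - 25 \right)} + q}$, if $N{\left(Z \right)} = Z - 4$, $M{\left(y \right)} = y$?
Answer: $- \frac{370}{11} \approx -33.636$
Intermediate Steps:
$U{\left(P,B \right)} = - 3 P - 3 B P$ ($U{\left(P,B \right)} = - 3 \left(B P + P\right) = - 3 \left(P + B P\right) = - 3 P - 3 B P$)
$N{\left(Z \right)} = -4 + Z$ ($N{\left(Z \right)} = Z - 4 = -4 + Z$)
$q = 47$ ($q = 29 + 18 = 47$)
$\frac{-1990 + U{\left(-5,33 \right)}}{N{\left(O - 25 \right)} + q} = \frac{-1990 - - 15 \left(1 + 33\right)}{\left(-4 + \left(26 - 25\right)\right) + 47} = \frac{-1990 - \left(-15\right) 34}{\left(-4 + \left(26 - 25\right)\right) + 47} = \frac{-1990 + 510}{\left(-4 + 1\right) + 47} = - \frac{1480}{-3 + 47} = - \frac{1480}{44} = \left(-1480\right) \frac{1}{44} = - \frac{370}{11}$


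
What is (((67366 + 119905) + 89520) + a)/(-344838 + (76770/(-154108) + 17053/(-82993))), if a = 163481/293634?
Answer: -259875798079768349225/323764331423876308251 ≈ -0.80267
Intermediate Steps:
a = 163481/293634 (a = 163481*(1/293634) = 163481/293634 ≈ 0.55675)
(((67366 + 119905) + 89520) + a)/(-344838 + (76770/(-154108) + 17053/(-82993))) = (((67366 + 119905) + 89520) + 163481/293634)/(-344838 + (76770/(-154108) + 17053/(-82993))) = ((187271 + 89520) + 163481/293634)/(-344838 + (76770*(-1/154108) + 17053*(-1/82993))) = (276791 + 163481/293634)/(-344838 + (-38385/77054 - 17053/82993)) = 81275411975/(293634*(-344838 - 4499688167/6394942622)) = 81275411975/(293634*(-2205223723573403/6394942622)) = (81275411975/293634)*(-6394942622/2205223723573403) = -259875798079768349225/323764331423876308251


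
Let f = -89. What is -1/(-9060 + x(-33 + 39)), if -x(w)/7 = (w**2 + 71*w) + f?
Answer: 1/11671 ≈ 8.5682e-5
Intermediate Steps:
x(w) = 623 - 497*w - 7*w**2 (x(w) = -7*((w**2 + 71*w) - 89) = -7*(-89 + w**2 + 71*w) = 623 - 497*w - 7*w**2)
-1/(-9060 + x(-33 + 39)) = -1/(-9060 + (623 - 497*(-33 + 39) - 7*(-33 + 39)**2)) = -1/(-9060 + (623 - 497*6 - 7*6**2)) = -1/(-9060 + (623 - 2982 - 7*36)) = -1/(-9060 + (623 - 2982 - 252)) = -1/(-9060 - 2611) = -1/(-11671) = -1*(-1/11671) = 1/11671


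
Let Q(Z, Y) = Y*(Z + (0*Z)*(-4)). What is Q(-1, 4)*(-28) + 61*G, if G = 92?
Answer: 5724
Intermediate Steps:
Q(Z, Y) = Y*Z (Q(Z, Y) = Y*(Z + 0*(-4)) = Y*(Z + 0) = Y*Z)
Q(-1, 4)*(-28) + 61*G = (4*(-1))*(-28) + 61*92 = -4*(-28) + 5612 = 112 + 5612 = 5724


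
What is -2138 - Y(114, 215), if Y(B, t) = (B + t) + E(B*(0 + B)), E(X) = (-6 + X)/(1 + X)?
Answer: -32076589/12997 ≈ -2468.0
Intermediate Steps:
E(X) = (-6 + X)/(1 + X)
Y(B, t) = B + t + (-6 + B**2)/(1 + B**2) (Y(B, t) = (B + t) + (-6 + B*(0 + B))/(1 + B*(0 + B)) = (B + t) + (-6 + B*B)/(1 + B*B) = (B + t) + (-6 + B**2)/(1 + B**2) = B + t + (-6 + B**2)/(1 + B**2))
-2138 - Y(114, 215) = -2138 - (-6 + 114**2 + (1 + 114**2)*(114 + 215))/(1 + 114**2) = -2138 - (-6 + 12996 + (1 + 12996)*329)/(1 + 12996) = -2138 - (-6 + 12996 + 12997*329)/12997 = -2138 - (-6 + 12996 + 4276013)/12997 = -2138 - 4289003/12997 = -32076589/12997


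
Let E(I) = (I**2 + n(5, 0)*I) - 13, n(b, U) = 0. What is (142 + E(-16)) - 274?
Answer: 111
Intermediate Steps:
E(I) = -13 + I**2 (E(I) = (I**2 + 0*I) - 13 = (I**2 + 0) - 13 = I**2 - 13 = -13 + I**2)
(142 + E(-16)) - 274 = (142 + (-13 + (-16)**2)) - 274 = (142 + (-13 + 256)) - 274 = (142 + 243) - 274 = 385 - 274 = 111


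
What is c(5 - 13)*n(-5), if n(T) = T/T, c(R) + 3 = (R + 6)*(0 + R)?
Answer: 13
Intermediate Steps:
c(R) = -3 + R*(6 + R) (c(R) = -3 + (R + 6)*(0 + R) = -3 + (6 + R)*R = -3 + R*(6 + R))
n(T) = 1
c(5 - 13)*n(-5) = (-3 + (5 - 13)² + 6*(5 - 13))*1 = (-3 + (-8)² + 6*(-8))*1 = (-3 + 64 - 48)*1 = 13*1 = 13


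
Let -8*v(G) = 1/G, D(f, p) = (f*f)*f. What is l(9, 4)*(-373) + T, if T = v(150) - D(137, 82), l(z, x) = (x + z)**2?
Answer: -3161268001/1200 ≈ -2.6344e+6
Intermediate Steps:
D(f, p) = f**3 (D(f, p) = f**2*f = f**3)
v(G) = -1/(8*G)
T = -3085623601/1200 (T = -1/8/150 - 1*137**3 = -1/8*1/150 - 1*2571353 = -1/1200 - 2571353 = -3085623601/1200 ≈ -2.5714e+6)
l(9, 4)*(-373) + T = (4 + 9)**2*(-373) - 3085623601/1200 = 13**2*(-373) - 3085623601/1200 = 169*(-373) - 3085623601/1200 = -63037 - 3085623601/1200 = -3161268001/1200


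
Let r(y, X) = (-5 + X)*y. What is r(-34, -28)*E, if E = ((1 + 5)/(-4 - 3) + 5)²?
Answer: 943602/49 ≈ 19257.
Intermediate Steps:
r(y, X) = y*(-5 + X)
E = 841/49 (E = (6/(-7) + 5)² = (6*(-⅐) + 5)² = (-6/7 + 5)² = (29/7)² = 841/49 ≈ 17.163)
r(-34, -28)*E = -34*(-5 - 28)*(841/49) = -34*(-33)*(841/49) = 1122*(841/49) = 943602/49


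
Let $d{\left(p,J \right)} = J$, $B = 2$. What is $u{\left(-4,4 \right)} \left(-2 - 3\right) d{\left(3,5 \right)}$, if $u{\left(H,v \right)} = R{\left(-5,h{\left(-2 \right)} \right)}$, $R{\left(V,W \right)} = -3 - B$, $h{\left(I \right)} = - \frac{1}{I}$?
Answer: $125$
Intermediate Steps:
$R{\left(V,W \right)} = -5$ ($R{\left(V,W \right)} = -3 - 2 = -5$)
$u{\left(H,v \right)} = -5$
$u{\left(-4,4 \right)} \left(-2 - 3\right) d{\left(3,5 \right)} = - 5 \left(-2 - 3\right) 5 = \left(-5\right) \left(-5\right) 5 = 25 \cdot 5 = 125$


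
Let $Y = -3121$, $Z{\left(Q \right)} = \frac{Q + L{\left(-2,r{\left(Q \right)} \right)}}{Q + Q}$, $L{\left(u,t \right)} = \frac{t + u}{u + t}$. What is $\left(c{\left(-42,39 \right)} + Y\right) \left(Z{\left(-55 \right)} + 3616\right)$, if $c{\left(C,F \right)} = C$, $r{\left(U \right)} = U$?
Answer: $- \frac{629142841}{55} \approx -1.1439 \cdot 10^{7}$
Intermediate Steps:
$L{\left(u,t \right)} = 1$ ($L{\left(u,t \right)} = \frac{t + u}{t + u} = 1$)
$Z{\left(Q \right)} = \frac{1 + Q}{2 Q}$ ($Z{\left(Q \right)} = \frac{Q + 1}{Q + Q} = \frac{1 + Q}{2 Q}$)
$\left(c{\left(-42,39 \right)} + Y\right) \left(Z{\left(-55 \right)} + 3616\right) = \left(-42 - 3121\right) \left(\frac{1 - 55}{2 \left(-55\right)} + 3616\right) = - 3163 \left(\frac{1}{2} \left(- \frac{1}{55}\right) \left(-54\right) + 3616\right) = - 3163 \left(\frac{27}{55} + 3616\right) = \left(-3163\right) \frac{198907}{55} = - \frac{629142841}{55}$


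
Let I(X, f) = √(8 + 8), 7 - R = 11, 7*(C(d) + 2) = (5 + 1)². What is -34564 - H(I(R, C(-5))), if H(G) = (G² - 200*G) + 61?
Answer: -33841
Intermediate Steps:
C(d) = 22/7 (C(d) = -2 + (5 + 1)²/7 = -2 + (⅐)*6² = -2 + (⅐)*36 = -2 + 36/7 = 22/7)
R = -4 (R = 7 - 1*11 = 7 - 11 = -4)
I(X, f) = 4 (I(X, f) = √16 = 4)
H(G) = 61 + G² - 200*G
-34564 - H(I(R, C(-5))) = -34564 - (61 + 4² - 200*4) = -34564 - (61 + 16 - 800) = -34564 - 1*(-723) = -34564 + 723 = -33841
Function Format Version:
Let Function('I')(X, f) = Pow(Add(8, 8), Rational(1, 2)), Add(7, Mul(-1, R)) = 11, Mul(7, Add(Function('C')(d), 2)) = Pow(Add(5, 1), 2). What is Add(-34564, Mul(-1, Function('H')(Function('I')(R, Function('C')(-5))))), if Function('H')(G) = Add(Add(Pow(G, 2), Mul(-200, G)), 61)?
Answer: -33841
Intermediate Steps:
Function('C')(d) = Rational(22, 7) (Function('C')(d) = Add(-2, Mul(Rational(1, 7), Pow(Add(5, 1), 2))) = Add(-2, Mul(Rational(1, 7), Pow(6, 2))) = Add(-2, Mul(Rational(1, 7), 36)) = Add(-2, Rational(36, 7)) = Rational(22, 7))
R = -4 (R = Add(7, Mul(-1, 11)) = Add(7, -11) = -4)
Function('I')(X, f) = 4 (Function('I')(X, f) = Pow(16, Rational(1, 2)) = 4)
Function('H')(G) = Add(61, Pow(G, 2), Mul(-200, G))
Add(-34564, Mul(-1, Function('H')(Function('I')(R, Function('C')(-5))))) = Add(-34564, Mul(-1, Add(61, Pow(4, 2), Mul(-200, 4)))) = Add(-34564, Mul(-1, Add(61, 16, -800))) = Add(-34564, Mul(-1, -723)) = Add(-34564, 723) = -33841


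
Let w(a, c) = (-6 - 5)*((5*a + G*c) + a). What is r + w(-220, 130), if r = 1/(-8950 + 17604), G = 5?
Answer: 63779981/8654 ≈ 7370.0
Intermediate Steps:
w(a, c) = -66*a - 55*c (w(a, c) = (-6 - 5)*((5*a + 5*c) + a) = -11*(5*c + 6*a) = -66*a - 55*c)
r = 1/8654 ≈ 0.00011555
r + w(-220, 130) = 1/8654 + (-66*(-220) - 55*130) = 1/8654 + (14520 - 7150) = 1/8654 + 7370 = 63779981/8654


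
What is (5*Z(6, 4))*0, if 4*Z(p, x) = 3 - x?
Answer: 0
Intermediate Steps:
Z(p, x) = ¾ - x/4 (Z(p, x) = (3 - x)/4 = ¾ - x/4)
(5*Z(6, 4))*0 = (5*(¾ - ¼*4))*0 = (5*(¾ - 1))*0 = (5*(-¼))*0 = -5/4*0 = 0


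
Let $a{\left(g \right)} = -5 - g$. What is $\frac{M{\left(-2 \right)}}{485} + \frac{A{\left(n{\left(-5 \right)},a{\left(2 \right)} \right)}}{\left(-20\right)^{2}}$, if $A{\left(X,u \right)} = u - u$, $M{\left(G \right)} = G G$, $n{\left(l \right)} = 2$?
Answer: $\frac{4}{485} \approx 0.0082474$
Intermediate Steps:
$M{\left(G \right)} = G^{2}$
$A{\left(X,u \right)} = 0$
$\frac{M{\left(-2 \right)}}{485} + \frac{A{\left(n{\left(-5 \right)},a{\left(2 \right)} \right)}}{\left(-20\right)^{2}} = \frac{\left(-2\right)^{2}}{485} + \frac{0}{\left(-20\right)^{2}} = 4 \cdot \frac{1}{485} + \frac{0}{400} = \frac{4}{485} + 0 \cdot \frac{1}{400} = \frac{4}{485} + 0 = \frac{4}{485}$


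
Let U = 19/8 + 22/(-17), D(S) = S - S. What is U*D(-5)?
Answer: 0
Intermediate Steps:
D(S) = 0
U = 147/136 (U = 19*(1/8) + 22*(-1/17) = 19/8 - 22/17 = 147/136 ≈ 1.0809)
U*D(-5) = (147/136)*0 = 0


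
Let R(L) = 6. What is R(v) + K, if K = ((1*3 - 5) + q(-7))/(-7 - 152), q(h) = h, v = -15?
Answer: 321/53 ≈ 6.0566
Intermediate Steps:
K = 3/53 (K = ((1*3 - 5) - 7)/(-7 - 152) = ((3 - 5) - 7)/(-159) = (-2 - 7)*(-1/159) = -9*(-1/159) = 3/53 ≈ 0.056604)
R(v) + K = 6 + 3/53 = 321/53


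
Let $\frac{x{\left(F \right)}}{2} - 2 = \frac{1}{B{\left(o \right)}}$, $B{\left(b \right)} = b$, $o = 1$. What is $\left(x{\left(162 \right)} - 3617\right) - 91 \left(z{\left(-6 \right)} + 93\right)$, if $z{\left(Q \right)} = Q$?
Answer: $-11528$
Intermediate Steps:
$x{\left(F \right)} = 6$ ($x{\left(F \right)} = 4 + \frac{2}{1} = 4 + 2 \cdot 1 = 4 + 2 = 6$)
$\left(x{\left(162 \right)} - 3617\right) - 91 \left(z{\left(-6 \right)} + 93\right) = \left(6 - 3617\right) - 91 \left(-6 + 93\right) = -3611 - 7917 = -11528$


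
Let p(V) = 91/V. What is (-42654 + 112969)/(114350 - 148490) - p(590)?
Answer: -4459259/2014260 ≈ -2.2138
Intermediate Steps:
(-42654 + 112969)/(114350 - 148490) - p(590) = (-42654 + 112969)/(114350 - 148490) - 91/590 = 70315/(-34140) - 91/590 = 70315*(-1/34140) - 1*91/590 = -14063/6828 - 91/590 = -4459259/2014260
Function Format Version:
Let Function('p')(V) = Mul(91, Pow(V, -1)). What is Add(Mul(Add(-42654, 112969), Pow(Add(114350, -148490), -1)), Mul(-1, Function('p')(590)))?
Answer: Rational(-4459259, 2014260) ≈ -2.2138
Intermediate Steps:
Add(Mul(Add(-42654, 112969), Pow(Add(114350, -148490), -1)), Mul(-1, Function('p')(590))) = Add(Mul(Add(-42654, 112969), Pow(Add(114350, -148490), -1)), Mul(-1, Mul(91, Pow(590, -1)))) = Add(Mul(70315, Pow(-34140, -1)), Mul(-1, Mul(91, Rational(1, 590)))) = Add(Mul(70315, Rational(-1, 34140)), Mul(-1, Rational(91, 590))) = Add(Rational(-14063, 6828), Rational(-91, 590)) = Rational(-4459259, 2014260)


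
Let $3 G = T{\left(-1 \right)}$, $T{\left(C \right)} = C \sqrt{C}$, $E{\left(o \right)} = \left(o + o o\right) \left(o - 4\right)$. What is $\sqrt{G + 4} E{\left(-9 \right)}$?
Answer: $- 312 \sqrt{36 - 3 i} \approx -1873.6 + 77.932 i$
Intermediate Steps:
$E{\left(o \right)} = \left(-4 + o\right) \left(o + o^{2}\right)$ ($E{\left(o \right)} = \left(o + o^{2}\right) \left(-4 + o\right) = \left(-4 + o\right) \left(o + o^{2}\right)$)
$T{\left(C \right)} = C^{\frac{3}{2}}$
$G = - \frac{i}{3}$ ($G = \frac{\left(-1\right)^{\frac{3}{2}}}{3} = \frac{\left(-1\right) i}{3} = - \frac{i}{3} \approx - 0.33333 i$)
$\sqrt{G + 4} E{\left(-9 \right)} = \sqrt{- \frac{i}{3} + 4} \left(- 9 \left(-4 + \left(-9\right)^{2} - -27\right)\right) = \sqrt{4 - \frac{i}{3}} \left(- 9 \left(-4 + 81 + 27\right)\right) = \sqrt{4 - \frac{i}{3}} \left(\left(-9\right) 104\right) = \sqrt{4 - \frac{i}{3}} \left(-936\right) = - 936 \sqrt{4 - \frac{i}{3}}$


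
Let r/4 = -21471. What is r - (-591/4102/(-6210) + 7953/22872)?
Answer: -1389961975029077/16184112840 ≈ -85884.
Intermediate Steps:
r = -85884 (r = 4*(-21471) = -85884)
r - (-591/4102/(-6210) + 7953/22872) = -85884 - (-591/4102/(-6210) + 7953/22872) = -85884 - (-591*1/4102*(-1/6210) + 7953*(1/22872)) = -85884 - (-591/4102*(-1/6210) + 2651/7624) = -85884 - (197/8491140 + 2651/7624) = -85884 - 1*5627878517/16184112840 = -85884 - 5627878517/16184112840 = -1389961975029077/16184112840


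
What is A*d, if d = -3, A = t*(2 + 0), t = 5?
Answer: -30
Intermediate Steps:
A = 10 (A = 5*(2 + 0) = 5*2 = 10)
A*d = 10*(-3) = -30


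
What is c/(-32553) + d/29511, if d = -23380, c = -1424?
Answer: -79896164/106741287 ≈ -0.74850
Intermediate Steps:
c/(-32553) + d/29511 = -1424/(-32553) - 23380/29511 = -1424*(-1/32553) - 23380*1/29511 = 1424/32553 - 23380/29511 = -79896164/106741287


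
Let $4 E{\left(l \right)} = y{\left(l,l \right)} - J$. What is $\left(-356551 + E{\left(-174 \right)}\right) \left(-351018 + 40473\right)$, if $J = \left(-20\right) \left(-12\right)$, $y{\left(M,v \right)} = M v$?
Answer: $108393247890$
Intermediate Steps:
$J = 240$
$E{\left(l \right)} = -60 + \frac{l^{2}}{4}$ ($E{\left(l \right)} = \frac{l l - 240}{4} = \frac{l^{2} - 240}{4} = \frac{-240 + l^{2}}{4} = -60 + \frac{l^{2}}{4}$)
$\left(-356551 + E{\left(-174 \right)}\right) \left(-351018 + 40473\right) = \left(-356551 - \left(60 - \frac{\left(-174\right)^{2}}{4}\right)\right) \left(-351018 + 40473\right) = \left(-356551 + \left(-60 + \frac{1}{4} \cdot 30276\right)\right) \left(-310545\right) = \left(-356551 + \left(-60 + 7569\right)\right) \left(-310545\right) = \left(-356551 + 7509\right) \left(-310545\right) = \left(-349042\right) \left(-310545\right) = 108393247890$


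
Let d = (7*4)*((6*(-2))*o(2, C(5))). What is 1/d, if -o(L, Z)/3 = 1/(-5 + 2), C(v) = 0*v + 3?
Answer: -1/336 ≈ -0.0029762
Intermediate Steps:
C(v) = 3 (C(v) = 0 + 3 = 3)
o(L, Z) = 1 (o(L, Z) = -3/(-5 + 2) = -3/(-3) = -3*(-1/3) = 1)
d = -336 (d = (7*4)*((6*(-2))*1) = 28*(-12*1) = 28*(-12) = -336)
1/d = 1/(-336) = -1/336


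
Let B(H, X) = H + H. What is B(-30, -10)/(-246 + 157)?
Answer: 60/89 ≈ 0.67416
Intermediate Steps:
B(H, X) = 2*H
B(-30, -10)/(-246 + 157) = (2*(-30))/(-246 + 157) = -60/(-89) = -60*(-1/89) = 60/89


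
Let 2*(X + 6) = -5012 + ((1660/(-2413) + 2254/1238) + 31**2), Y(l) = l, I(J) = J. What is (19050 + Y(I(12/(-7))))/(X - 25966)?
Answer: -199159903686/292722751489 ≈ -0.68037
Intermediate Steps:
X = -3033497925/1493647 (X = -6 + (-5012 + ((1660/(-2413) + 2254/1238) + 31**2))/2 = -6 + (-5012 + ((1660*(-1/2413) + 2254*(1/1238)) + 961))/2 = -6 + (-5012 + ((-1660/2413 + 1127/619) + 961))/2 = -6 + (-5012 + (1691911/1493647 + 961))/2 = -6 + (-5012 + 1437086678/1493647)/2 = -6 + (1/2)*(-6049072086/1493647) = -6 - 3024536043/1493647 = -3033497925/1493647 ≈ -2030.9)
(19050 + Y(I(12/(-7))))/(X - 25966) = (19050 + 12/(-7))/(-3033497925/1493647 - 25966) = (19050 + 12*(-1/7))/(-41817535927/1493647) = (19050 - 12/7)*(-1493647/41817535927) = (133338/7)*(-1493647/41817535927) = -199159903686/292722751489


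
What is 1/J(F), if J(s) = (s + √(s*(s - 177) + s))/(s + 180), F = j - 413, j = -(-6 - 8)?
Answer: -219/176 - 365*√9177/23408 ≈ -2.7381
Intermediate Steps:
j = 14 (j = -1*(-14) = 14)
F = -399 (F = 14 - 413 = -399)
J(s) = (s + √(s + s*(-177 + s)))/(180 + s) (J(s) = (s + √(s*(-177 + s) + s))/(180 + s) = (s + √(s + s*(-177 + s)))/(180 + s))
1/J(F) = 1/((-399 + √(-399*(-176 - 399)))/(180 - 399)) = 1/((-399 + √(-399*(-575)))/(-219)) = 1/(-(-399 + √229425)/219) = 1/(-(-399 + 5*√9177)/219) = 1/(133/73 - 5*√9177/219)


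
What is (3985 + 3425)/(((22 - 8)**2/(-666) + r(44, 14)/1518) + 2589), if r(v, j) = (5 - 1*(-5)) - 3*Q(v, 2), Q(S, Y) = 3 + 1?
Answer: 16428555/5739362 ≈ 2.8624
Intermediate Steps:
Q(S, Y) = 4
r(v, j) = -2 (r(v, j) = (5 - 1*(-5)) - 3*4 = (5 + 5) - 12 = 10 - 12 = -2)
(3985 + 3425)/(((22 - 8)**2/(-666) + r(44, 14)/1518) + 2589) = (3985 + 3425)/(((22 - 8)**2/(-666) - 2/1518) + 2589) = 7410/((14**2*(-1/666) - 2*1/1518) + 2589) = 7410/((196*(-1/666) - 1/759) + 2589) = 7410/((-98/333 - 1/759) + 2589) = 7410/(-24905/84249 + 2589) = 7410/(218095756/84249) = 7410*(84249/218095756) = 16428555/5739362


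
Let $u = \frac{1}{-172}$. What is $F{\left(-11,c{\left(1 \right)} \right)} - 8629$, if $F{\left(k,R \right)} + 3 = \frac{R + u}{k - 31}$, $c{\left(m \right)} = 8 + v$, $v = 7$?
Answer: $- \frac{62360147}{7224} \approx -8632.4$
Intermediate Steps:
$u = - \frac{1}{172} \approx -0.005814$
$c{\left(m \right)} = 15$ ($c{\left(m \right)} = 8 + 7 = 15$)
$F{\left(k,R \right)} = -3 + \frac{- \frac{1}{172} + R}{-31 + k}$ ($F{\left(k,R \right)} = -3 + \frac{R - \frac{1}{172}}{k - 31} = -3 + \frac{- \frac{1}{172} + R}{-31 + k}$)
$F{\left(-11,c{\left(1 \right)} \right)} - 8629 = \frac{\frac{15995}{172} + 15 - -33}{-31 - 11} - 8629 = \frac{\frac{15995}{172} + 15 + 33}{-42} - 8629 = \left(- \frac{1}{42}\right) \frac{24251}{172} - 8629 = - \frac{24251}{7224} - 8629 = - \frac{62360147}{7224}$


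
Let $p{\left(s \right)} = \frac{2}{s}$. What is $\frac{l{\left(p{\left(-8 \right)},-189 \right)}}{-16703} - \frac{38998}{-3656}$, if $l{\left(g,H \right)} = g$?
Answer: $\frac{162846127}{15266542} \approx 10.667$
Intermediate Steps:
$\frac{l{\left(p{\left(-8 \right)},-189 \right)}}{-16703} - \frac{38998}{-3656} = \frac{2 \frac{1}{-8}}{-16703} - \frac{38998}{-3656} = 2 \left(- \frac{1}{8}\right) \left(- \frac{1}{16703}\right) - - \frac{19499}{1828} = \left(- \frac{1}{4}\right) \left(- \frac{1}{16703}\right) + \frac{19499}{1828} = \frac{1}{66812} + \frac{19499}{1828} = \frac{162846127}{15266542}$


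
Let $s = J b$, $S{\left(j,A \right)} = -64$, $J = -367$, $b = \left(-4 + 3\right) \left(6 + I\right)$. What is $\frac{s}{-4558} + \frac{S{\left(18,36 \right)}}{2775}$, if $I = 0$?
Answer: $- \frac{3201131}{6324225} \approx -0.50617$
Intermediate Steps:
$b = -6$ ($b = \left(-4 + 3\right) \left(6 + 0\right) = \left(-1\right) 6 = -6$)
$s = 2202$ ($s = \left(-367\right) \left(-6\right) = 2202$)
$\frac{s}{-4558} + \frac{S{\left(18,36 \right)}}{2775} = \frac{2202}{-4558} - \frac{64}{2775} = 2202 \left(- \frac{1}{4558}\right) - \frac{64}{2775} = - \frac{1101}{2279} - \frac{64}{2775} = - \frac{3201131}{6324225}$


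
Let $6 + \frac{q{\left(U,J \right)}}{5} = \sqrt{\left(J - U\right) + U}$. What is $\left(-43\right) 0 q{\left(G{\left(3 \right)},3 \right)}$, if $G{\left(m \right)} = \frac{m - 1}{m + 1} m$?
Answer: $0$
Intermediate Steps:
$G{\left(m \right)} = \frac{m \left(-1 + m\right)}{1 + m}$ ($G{\left(m \right)} = \frac{-1 + m}{1 + m} m = \frac{m \left(-1 + m\right)}{1 + m}$)
$q{\left(U,J \right)} = -30 + 5 \sqrt{J}$ ($q{\left(U,J \right)} = -30 + 5 \sqrt{\left(J - U\right) + U} = -30 + 5 \sqrt{J}$)
$\left(-43\right) 0 q{\left(G{\left(3 \right)},3 \right)} = \left(-43\right) 0 \left(-30 + 5 \sqrt{3}\right) = 0 \left(-30 + 5 \sqrt{3}\right) = 0$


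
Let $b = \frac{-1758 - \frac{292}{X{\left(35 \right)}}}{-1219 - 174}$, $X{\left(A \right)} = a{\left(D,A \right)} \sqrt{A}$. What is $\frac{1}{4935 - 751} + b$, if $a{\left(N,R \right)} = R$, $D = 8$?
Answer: $\frac{7356865}{5828312} + \frac{292 \sqrt{35}}{1706425} \approx 1.2633$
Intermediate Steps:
$X{\left(A \right)} = A^{\frac{3}{2}}$ ($X{\left(A \right)} = A \sqrt{A} = A^{\frac{3}{2}}$)
$b = \frac{1758}{1393} + \frac{292 \sqrt{35}}{1706425}$ ($b = \frac{-1758 - \frac{292}{35^{\frac{3}{2}}}}{-1219 - 174} = \frac{-1758 - \frac{292}{35 \sqrt{35}}}{-1393} = \left(-1758 - 292 \frac{\sqrt{35}}{1225}\right) \left(- \frac{1}{1393}\right) = \left(-1758 - \frac{292 \sqrt{35}}{1225}\right) \left(- \frac{1}{1393}\right) = \frac{1758}{1393} + \frac{292 \sqrt{35}}{1706425} \approx 1.263$)
$\frac{1}{4935 - 751} + b = \frac{1}{4935 - 751} + \left(\frac{1758}{1393} + \frac{292 \sqrt{35}}{1706425}\right) = \frac{1}{4184} + \left(\frac{1758}{1393} + \frac{292 \sqrt{35}}{1706425}\right) = \frac{7356865}{5828312} + \frac{292 \sqrt{35}}{1706425}$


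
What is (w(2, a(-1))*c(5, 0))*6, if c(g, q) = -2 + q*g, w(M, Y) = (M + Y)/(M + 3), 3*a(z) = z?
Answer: -4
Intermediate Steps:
a(z) = z/3
w(M, Y) = (M + Y)/(3 + M)
c(g, q) = -2 + g*q
(w(2, a(-1))*c(5, 0))*6 = (((2 + (⅓)*(-1))/(3 + 2))*(-2 + 5*0))*6 = (((2 - ⅓)/5)*(-2 + 0))*6 = (((⅕)*(5/3))*(-2))*6 = ((⅓)*(-2))*6 = -⅔*6 = -4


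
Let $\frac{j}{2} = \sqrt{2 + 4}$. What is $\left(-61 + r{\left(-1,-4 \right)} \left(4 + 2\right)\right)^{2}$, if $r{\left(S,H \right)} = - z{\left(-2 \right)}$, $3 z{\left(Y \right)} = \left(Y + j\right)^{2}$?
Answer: $15225 - 3744 \sqrt{6} \approx 6054.1$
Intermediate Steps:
$j = 2 \sqrt{6}$ ($j = 2 \sqrt{2 + 4} = 2 \sqrt{6} \approx 4.899$)
$z{\left(Y \right)} = \frac{\left(Y + 2 \sqrt{6}\right)^{2}}{3}$
$r{\left(S,H \right)} = - \frac{\left(-2 + 2 \sqrt{6}\right)^{2}}{3}$
$\left(-61 + r{\left(-1,-4 \right)} \left(4 + 2\right)\right)^{2} = \left(-61 + \left(- \frac{28}{3} + \frac{8 \sqrt{6}}{3}\right) \left(4 + 2\right)\right)^{2} = \left(-61 + \left(- \frac{28}{3} + \frac{8 \sqrt{6}}{3}\right) 6\right)^{2} = \left(-61 - \left(56 - 16 \sqrt{6}\right)\right)^{2} = \left(-117 + 16 \sqrt{6}\right)^{2}$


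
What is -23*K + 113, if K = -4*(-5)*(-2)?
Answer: 1033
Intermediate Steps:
K = -40 (K = 20*(-2) = -40)
-23*K + 113 = -23*(-40) + 113 = 920 + 113 = 1033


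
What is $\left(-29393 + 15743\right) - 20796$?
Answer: $-34446$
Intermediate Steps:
$\left(-29393 + 15743\right) - 20796 = -13650 - 20796 = -34446$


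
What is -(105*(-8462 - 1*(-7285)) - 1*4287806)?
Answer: 4411391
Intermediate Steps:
-(105*(-8462 - 1*(-7285)) - 1*4287806) = -(105*(-8462 + 7285) - 4287806) = -(105*(-1177) - 4287806) = -(-123585 - 4287806) = -1*(-4411391) = 4411391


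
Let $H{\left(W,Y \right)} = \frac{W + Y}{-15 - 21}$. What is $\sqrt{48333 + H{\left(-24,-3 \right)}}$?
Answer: $\frac{\sqrt{193335}}{2} \approx 219.85$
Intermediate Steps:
$H{\left(W,Y \right)} = - \frac{W}{36} - \frac{Y}{36}$ ($H{\left(W,Y \right)} = \frac{W + Y}{-36} = \left(W + Y\right) \left(- \frac{1}{36}\right) = - \frac{W}{36} - \frac{Y}{36}$)
$\sqrt{48333 + H{\left(-24,-3 \right)}} = \sqrt{48333 - - \frac{3}{4}} = \sqrt{48333 + \left(\frac{2}{3} + \frac{1}{12}\right)} = \sqrt{48333 + \frac{3}{4}} = \sqrt{\frac{193335}{4}} = \frac{\sqrt{193335}}{2}$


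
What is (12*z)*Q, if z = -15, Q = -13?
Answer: 2340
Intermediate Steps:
(12*z)*Q = (12*(-15))*(-13) = -180*(-13) = 2340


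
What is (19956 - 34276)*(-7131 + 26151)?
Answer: -272366400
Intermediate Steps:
(19956 - 34276)*(-7131 + 26151) = -14320*19020 = -272366400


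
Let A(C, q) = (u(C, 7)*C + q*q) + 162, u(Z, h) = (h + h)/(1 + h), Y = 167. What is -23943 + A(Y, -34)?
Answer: -89331/4 ≈ -22333.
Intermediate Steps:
u(Z, h) = 2*h/(1 + h) (u(Z, h) = (2*h)/(1 + h) = 2*h/(1 + h))
A(C, q) = 162 + q**2 + 7*C/4 (A(C, q) = ((2*7/(1 + 7))*C + q*q) + 162 = ((2*7/8)*C + q**2) + 162 = ((2*7*(1/8))*C + q**2) + 162 = (7*C/4 + q**2) + 162 = (q**2 + 7*C/4) + 162 = 162 + q**2 + 7*C/4)
-23943 + A(Y, -34) = -23943 + (162 + (-34)**2 + (7/4)*167) = -23943 + (162 + 1156 + 1169/4) = -23943 + 6441/4 = -89331/4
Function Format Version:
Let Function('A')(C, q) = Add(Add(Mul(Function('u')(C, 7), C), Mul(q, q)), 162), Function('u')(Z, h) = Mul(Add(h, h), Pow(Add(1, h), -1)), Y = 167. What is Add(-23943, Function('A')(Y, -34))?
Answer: Rational(-89331, 4) ≈ -22333.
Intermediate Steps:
Function('u')(Z, h) = Mul(2, h, Pow(Add(1, h), -1)) (Function('u')(Z, h) = Mul(Mul(2, h), Pow(Add(1, h), -1)) = Mul(2, h, Pow(Add(1, h), -1)))
Function('A')(C, q) = Add(162, Pow(q, 2), Mul(Rational(7, 4), C)) (Function('A')(C, q) = Add(Add(Mul(Mul(2, 7, Pow(Add(1, 7), -1)), C), Mul(q, q)), 162) = Add(Add(Mul(Mul(2, 7, Pow(8, -1)), C), Pow(q, 2)), 162) = Add(Add(Mul(Mul(2, 7, Rational(1, 8)), C), Pow(q, 2)), 162) = Add(Add(Mul(Rational(7, 4), C), Pow(q, 2)), 162) = Add(Add(Pow(q, 2), Mul(Rational(7, 4), C)), 162) = Add(162, Pow(q, 2), Mul(Rational(7, 4), C)))
Add(-23943, Function('A')(Y, -34)) = Add(-23943, Add(162, Pow(-34, 2), Mul(Rational(7, 4), 167))) = Add(-23943, Add(162, 1156, Rational(1169, 4))) = Add(-23943, Rational(6441, 4)) = Rational(-89331, 4)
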